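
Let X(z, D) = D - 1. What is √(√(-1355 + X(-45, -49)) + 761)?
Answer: √(761 + I*√1405) ≈ 27.595 + 0.67918*I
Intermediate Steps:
X(z, D) = -1 + D
√(√(-1355 + X(-45, -49)) + 761) = √(√(-1355 + (-1 - 49)) + 761) = √(√(-1355 - 50) + 761) = √(√(-1405) + 761) = √(I*√1405 + 761) = √(761 + I*√1405)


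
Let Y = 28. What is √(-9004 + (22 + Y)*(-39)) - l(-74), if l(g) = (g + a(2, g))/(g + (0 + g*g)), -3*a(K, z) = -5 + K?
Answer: 1/74 + I*√10954 ≈ 0.013514 + 104.66*I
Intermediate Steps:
a(K, z) = 5/3 - K/3 (a(K, z) = -(-5 + K)/3 = 5/3 - K/3)
l(g) = (1 + g)/(g + g²) (l(g) = (g + (5/3 - ⅓*2))/(g + (0 + g*g)) = (g + (5/3 - ⅔))/(g + (0 + g²)) = (g + 1)/(g + g²) = (1 + g)/(g + g²))
√(-9004 + (22 + Y)*(-39)) - l(-74) = √(-9004 + (22 + 28)*(-39)) - 1/(-74) = √(-9004 + 50*(-39)) - 1*(-1/74) = √(-9004 - 1950) + 1/74 = √(-10954) + 1/74 = I*√10954 + 1/74 = 1/74 + I*√10954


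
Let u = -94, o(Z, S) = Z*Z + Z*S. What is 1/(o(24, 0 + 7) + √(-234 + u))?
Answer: 93/69233 - I*√82/276932 ≈ 0.0013433 - 3.2699e-5*I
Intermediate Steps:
o(Z, S) = Z² + S*Z
1/(o(24, 0 + 7) + √(-234 + u)) = 1/(24*((0 + 7) + 24) + √(-234 - 94)) = 1/(24*(7 + 24) + √(-328)) = 1/(24*31 + 2*I*√82) = 1/(744 + 2*I*√82)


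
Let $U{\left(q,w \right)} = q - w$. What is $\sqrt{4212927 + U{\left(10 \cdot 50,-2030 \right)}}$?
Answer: $\sqrt{4215457} \approx 2053.2$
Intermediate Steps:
$\sqrt{4212927 + U{\left(10 \cdot 50,-2030 \right)}} = \sqrt{4212927 + \left(10 \cdot 50 - -2030\right)} = \sqrt{4212927 + \left(500 + 2030\right)} = \sqrt{4212927 + 2530} = \sqrt{4215457}$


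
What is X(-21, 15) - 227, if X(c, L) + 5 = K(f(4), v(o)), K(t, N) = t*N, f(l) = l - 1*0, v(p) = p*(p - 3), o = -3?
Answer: -160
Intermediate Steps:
v(p) = p*(-3 + p)
f(l) = l (f(l) = l + 0 = l)
K(t, N) = N*t
X(c, L) = 67 (X(c, L) = -5 - 3*(-3 - 3)*4 = -5 - 3*(-6)*4 = -5 + 18*4 = -5 + 72 = 67)
X(-21, 15) - 227 = 67 - 227 = -160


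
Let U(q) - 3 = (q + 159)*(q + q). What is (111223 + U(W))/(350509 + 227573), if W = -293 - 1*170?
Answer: 65455/96347 ≈ 0.67937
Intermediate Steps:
W = -463 (W = -293 - 170 = -463)
U(q) = 3 + 2*q*(159 + q) (U(q) = 3 + (q + 159)*(q + q) = 3 + (159 + q)*(2*q) = 3 + 2*q*(159 + q))
(111223 + U(W))/(350509 + 227573) = (111223 + (3 + 2*(-463)**2 + 318*(-463)))/(350509 + 227573) = (111223 + (3 + 2*214369 - 147234))/578082 = (111223 + (3 + 428738 - 147234))*(1/578082) = (111223 + 281507)*(1/578082) = 392730*(1/578082) = 65455/96347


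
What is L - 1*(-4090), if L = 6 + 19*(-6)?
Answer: 3982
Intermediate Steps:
L = -108 (L = 6 - 114 = -108)
L - 1*(-4090) = -108 - 1*(-4090) = -108 + 4090 = 3982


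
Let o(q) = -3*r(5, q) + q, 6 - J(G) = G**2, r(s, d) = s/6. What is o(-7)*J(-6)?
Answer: 285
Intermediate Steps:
r(s, d) = s/6 (r(s, d) = s*(1/6) = s/6)
J(G) = 6 - G**2
o(q) = -5/2 + q
o(-7)*J(-6) = (-5/2 - 7)*(6 - 1*(-6)**2) = -19*(6 - 1*36)/2 = -19*(6 - 36)/2 = -19/2*(-30) = 285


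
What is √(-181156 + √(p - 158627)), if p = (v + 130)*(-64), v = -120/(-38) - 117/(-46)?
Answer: √(-34595180164 + 437*I*√31951383915)/437 ≈ 0.48052 + 425.62*I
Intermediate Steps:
v = 4983/874 (v = -120*(-1/38) - 117*(-1/46) = 60/19 + 117/46 = 4983/874 ≈ 5.7014)
p = -3795296/437 (p = (4983/874 + 130)*(-64) = (118603/874)*(-64) = -3795296/437 ≈ -8684.9)
√(-181156 + √(p - 158627)) = √(-181156 + √(-3795296/437 - 158627)) = √(-181156 + √(-73115295/437)) = √(-181156 + I*√31951383915/437)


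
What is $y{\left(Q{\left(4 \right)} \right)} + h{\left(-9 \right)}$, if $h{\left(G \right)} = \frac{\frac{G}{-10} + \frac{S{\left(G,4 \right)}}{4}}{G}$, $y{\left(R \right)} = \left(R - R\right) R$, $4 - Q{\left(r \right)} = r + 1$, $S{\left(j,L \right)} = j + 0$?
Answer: $\frac{3}{20} \approx 0.15$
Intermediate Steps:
$S{\left(j,L \right)} = j$
$Q{\left(r \right)} = 3 - r$ ($Q{\left(r \right)} = 4 - \left(r + 1\right) = 4 - \left(1 + r\right) = 3 - r$)
$y{\left(R \right)} = 0$ ($y{\left(R \right)} = 0 R = 0$)
$h{\left(G \right)} = \frac{3}{20}$ ($h{\left(G \right)} = \frac{\frac{G}{-10} + \frac{G}{4}}{G} = \frac{G \left(- \frac{1}{10}\right) + G \frac{1}{4}}{G} = \frac{- \frac{G}{10} + \frac{G}{4}}{G} = \frac{\frac{3}{20} G}{G} = \frac{3}{20}$)
$y{\left(Q{\left(4 \right)} \right)} + h{\left(-9 \right)} = 0 + \frac{3}{20} = \frac{3}{20}$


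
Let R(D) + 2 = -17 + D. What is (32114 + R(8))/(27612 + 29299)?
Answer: 32103/56911 ≈ 0.56409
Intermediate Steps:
R(D) = -19 + D (R(D) = -2 + (-17 + D) = -19 + D)
(32114 + R(8))/(27612 + 29299) = (32114 + (-19 + 8))/(27612 + 29299) = (32114 - 11)/56911 = 32103*(1/56911) = 32103/56911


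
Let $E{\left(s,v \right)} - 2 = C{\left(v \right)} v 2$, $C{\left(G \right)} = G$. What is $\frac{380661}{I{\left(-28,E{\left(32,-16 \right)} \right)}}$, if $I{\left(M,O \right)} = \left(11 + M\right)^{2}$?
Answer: $\frac{380661}{289} \approx 1317.2$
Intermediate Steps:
$E{\left(s,v \right)} = 2 + 2 v^{2}$ ($E{\left(s,v \right)} = 2 + v v 2 = 2 + v 2 v = 2 + 2 v^{2}$)
$\frac{380661}{I{\left(-28,E{\left(32,-16 \right)} \right)}} = \frac{380661}{\left(11 - 28\right)^{2}} = \frac{380661}{\left(-17\right)^{2}} = \frac{380661}{289}$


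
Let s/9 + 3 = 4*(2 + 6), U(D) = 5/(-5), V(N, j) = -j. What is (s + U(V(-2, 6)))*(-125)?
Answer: -32500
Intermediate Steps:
U(D) = -1 (U(D) = 5*(-⅕) = -1)
s = 261 (s = -27 + 9*(4*(2 + 6)) = -27 + 9*(4*8) = -27 + 9*32 = -27 + 288 = 261)
(s + U(V(-2, 6)))*(-125) = (261 - 1)*(-125) = 260*(-125) = -32500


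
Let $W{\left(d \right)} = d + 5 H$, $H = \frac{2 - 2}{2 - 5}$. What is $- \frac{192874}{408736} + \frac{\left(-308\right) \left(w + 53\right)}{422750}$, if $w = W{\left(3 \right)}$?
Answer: $- \frac{22146840507}{43198286000} \approx -0.51268$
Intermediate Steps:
$H = 0$ ($H = \frac{0}{-3} = 0 \left(- \frac{1}{3}\right) = 0$)
$W{\left(d \right)} = d$ ($W{\left(d \right)} = d + 5 \cdot 0 = d + 0 = d$)
$w = 3$
$- \frac{192874}{408736} + \frac{\left(-308\right) \left(w + 53\right)}{422750} = - \frac{192874}{408736} + \frac{\left(-308\right) \left(3 + 53\right)}{422750} = \left(-192874\right) \frac{1}{408736} + \left(-308\right) 56 \cdot \frac{1}{422750} = - \frac{96437}{204368} - \frac{8624}{211375} = - \frac{22146840507}{43198286000}$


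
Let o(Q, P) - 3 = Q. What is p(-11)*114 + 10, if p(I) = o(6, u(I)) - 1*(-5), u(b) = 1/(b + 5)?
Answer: 1606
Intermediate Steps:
u(b) = 1/(5 + b)
o(Q, P) = 3 + Q
p(I) = 14 (p(I) = (3 + 6) - 1*(-5) = 9 + 5 = 14)
p(-11)*114 + 10 = 14*114 + 10 = 1596 + 10 = 1606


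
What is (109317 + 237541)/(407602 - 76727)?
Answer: 346858/330875 ≈ 1.0483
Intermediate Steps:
(109317 + 237541)/(407602 - 76727) = 346858/330875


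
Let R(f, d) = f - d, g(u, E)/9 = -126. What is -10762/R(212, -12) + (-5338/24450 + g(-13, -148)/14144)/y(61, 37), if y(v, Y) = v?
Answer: -1773814478651/36916370400 ≈ -48.050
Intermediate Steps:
g(u, E) = -1134 (g(u, E) = 9*(-126) = -1134)
-10762/R(212, -12) + (-5338/24450 + g(-13, -148)/14144)/y(61, 37) = -10762/(212 - 1*(-12)) + (-5338/24450 - 1134/14144)/61 = -10762/(212 + 12) + (-5338*1/24450 - 1134*1/14144)*(1/61) = -10762/224 + (-2669/12225 - 567/7072)*(1/61) = -10762*1/224 - 25806743/86455200*1/61 = -5381/112 - 25806743/5273767200 = -1773814478651/36916370400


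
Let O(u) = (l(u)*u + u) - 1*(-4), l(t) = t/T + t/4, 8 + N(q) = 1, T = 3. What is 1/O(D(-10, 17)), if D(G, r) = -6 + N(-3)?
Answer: 12/1075 ≈ 0.011163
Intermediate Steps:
N(q) = -7 (N(q) = -8 + 1 = -7)
l(t) = 7*t/12 (l(t) = t/3 + t/4 = 7*t/12)
D(G, r) = -13 (D(G, r) = -6 - 7 = -13)
O(u) = 4 + u + 7*u²/12 (O(u) = ((7*u/12)*u + u) - 1*(-4) = (7*u²/12 + u) + 4 = (u + 7*u²/12) + 4 = 4 + u + 7*u²/12)
1/O(D(-10, 17)) = 1/(4 - 13 + (7/12)*(-13)²) = 1/(4 - 13 + (7/12)*169) = 1/(4 - 13 + 1183/12) = 1/(1075/12) = 12/1075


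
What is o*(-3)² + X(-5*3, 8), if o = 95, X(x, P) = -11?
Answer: 844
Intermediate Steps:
o*(-3)² + X(-5*3, 8) = 95*(-3)² - 11 = 95*9 - 11 = 855 - 11 = 844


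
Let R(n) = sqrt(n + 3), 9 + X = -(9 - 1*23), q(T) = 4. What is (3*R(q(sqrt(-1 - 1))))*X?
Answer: 15*sqrt(7) ≈ 39.686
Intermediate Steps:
X = 5 (X = -9 - (9 - 1*23) = -9 - (9 - 23) = -9 - 1*(-14) = -9 + 14 = 5)
R(n) = sqrt(3 + n)
(3*R(q(sqrt(-1 - 1))))*X = (3*sqrt(3 + 4))*5 = (3*sqrt(7))*5 = 15*sqrt(7)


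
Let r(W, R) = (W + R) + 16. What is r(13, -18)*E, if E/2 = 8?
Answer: 176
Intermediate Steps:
E = 16 (E = 2*8 = 16)
r(W, R) = 16 + R + W (r(W, R) = (R + W) + 16 = 16 + R + W)
r(13, -18)*E = (16 - 18 + 13)*16 = 11*16 = 176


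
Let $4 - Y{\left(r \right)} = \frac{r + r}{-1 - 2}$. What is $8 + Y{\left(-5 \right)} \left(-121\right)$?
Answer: $- \frac{218}{3} \approx -72.667$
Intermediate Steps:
$Y{\left(r \right)} = 4 + \frac{2 r}{3}$ ($Y{\left(r \right)} = 4 - \frac{r + r}{-1 - 2} = 4 - \frac{2 r}{-3} = 4 - 2 r \left(- \frac{1}{3}\right) = 4 - - \frac{2 r}{3} = 4 + \frac{2 r}{3}$)
$8 + Y{\left(-5 \right)} \left(-121\right) = 8 + \left(4 + \frac{2}{3} \left(-5\right)\right) \left(-121\right) = 8 + \left(4 - \frac{10}{3}\right) \left(-121\right) = 8 + \frac{2}{3} \left(-121\right) = 8 - \frac{242}{3} = - \frac{218}{3}$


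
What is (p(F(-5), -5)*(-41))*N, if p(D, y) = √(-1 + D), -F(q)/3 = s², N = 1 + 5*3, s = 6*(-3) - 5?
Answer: -1312*I*√397 ≈ -26141.0*I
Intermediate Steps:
s = -23 (s = -18 - 5 = -23)
N = 16 (N = 1 + 15 = 16)
F(q) = -1587 (F(q) = -3*(-23)² = -3*529 = -1587)
(p(F(-5), -5)*(-41))*N = (√(-1 - 1587)*(-41))*16 = (√(-1588)*(-41))*16 = ((2*I*√397)*(-41))*16 = -82*I*√397*16 = -1312*I*√397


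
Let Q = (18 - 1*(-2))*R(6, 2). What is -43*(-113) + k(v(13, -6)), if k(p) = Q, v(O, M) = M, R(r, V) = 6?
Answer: 4979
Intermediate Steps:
Q = 120 (Q = (18 - 1*(-2))*6 = (18 + 2)*6 = 20*6 = 120)
k(p) = 120
-43*(-113) + k(v(13, -6)) = -43*(-113) + 120 = 4859 + 120 = 4979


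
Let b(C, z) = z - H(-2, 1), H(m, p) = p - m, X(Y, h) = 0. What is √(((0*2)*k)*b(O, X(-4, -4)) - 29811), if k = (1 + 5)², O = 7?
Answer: I*√29811 ≈ 172.66*I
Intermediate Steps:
b(C, z) = -3 + z (b(C, z) = z - (1 - 1*(-2)) = z - (1 + 2) = z - 1*3 = z - 3 = -3 + z)
k = 36 (k = 6² = 36)
√(((0*2)*k)*b(O, X(-4, -4)) - 29811) = √(((0*2)*36)*(-3 + 0) - 29811) = √((0*36)*(-3) - 29811) = √(0*(-3) - 29811) = √(0 - 29811) = √(-29811) = I*√29811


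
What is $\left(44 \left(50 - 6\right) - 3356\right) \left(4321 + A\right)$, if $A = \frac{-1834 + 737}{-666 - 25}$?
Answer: $- \frac{4241409360}{691} \approx -6.1381 \cdot 10^{6}$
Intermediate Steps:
$A = \frac{1097}{691}$ ($A = - \frac{1097}{-691} = \left(-1097\right) \left(- \frac{1}{691}\right) = \frac{1097}{691} \approx 1.5876$)
$\left(44 \left(50 - 6\right) - 3356\right) \left(4321 + A\right) = \left(44 \left(50 - 6\right) - 3356\right) \left(4321 + \frac{1097}{691}\right) = \left(44 \cdot 44 - 3356\right) \frac{2986908}{691} = \left(1936 - 3356\right) \frac{2986908}{691} = \left(-1420\right) \frac{2986908}{691} = - \frac{4241409360}{691}$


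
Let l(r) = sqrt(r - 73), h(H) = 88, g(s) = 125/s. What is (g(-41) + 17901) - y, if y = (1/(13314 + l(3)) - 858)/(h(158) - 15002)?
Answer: 138569982030868865/7742250816406 - I*sqrt(70)/2643695400724 ≈ 17898.0 - 3.1647e-12*I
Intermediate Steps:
l(r) = sqrt(-73 + r)
y = 429/7457 - 1/(14914*(13314 + I*sqrt(70))) (y = (1/(13314 + sqrt(-73 + 3)) - 858)/(88 - 15002) = (1/(13314 + sqrt(-70)) - 858)/(-14914) = (1/(13314 + I*sqrt(70)) - 858)*(-1/14914) = (-858 + 1/(13314 + I*sqrt(70)))*(-1/14914) = 429/7457 - 1/(14914*(13314 + I*sqrt(70))) ≈ 0.05753 + 3.1647e-12*I)
(g(-41) + 17901) - y = (125/(-41) + 17901) - (10863668151/188835385766 + I*sqrt(70)/2643695400724) = (125*(-1/41) + 17901) + (-10863668151/188835385766 - I*sqrt(70)/2643695400724) = (-125/41 + 17901) + (-10863668151/188835385766 - I*sqrt(70)/2643695400724) = 733816/41 + (-10863668151/188835385766 - I*sqrt(70)/2643695400724) = 138569982030868865/7742250816406 - I*sqrt(70)/2643695400724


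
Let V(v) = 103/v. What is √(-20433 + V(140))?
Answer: I*√100118095/70 ≈ 142.94*I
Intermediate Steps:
√(-20433 + V(140)) = √(-20433 + 103/140) = √(-2860517/140) = I*√100118095/70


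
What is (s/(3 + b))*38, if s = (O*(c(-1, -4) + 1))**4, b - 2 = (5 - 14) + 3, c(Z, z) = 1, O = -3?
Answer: -49248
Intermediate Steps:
b = -4 (b = 2 + ((5 - 14) + 3) = 2 + (-9 + 3) = 2 - 6 = -4)
s = 1296 (s = (-3*(1 + 1))**4 = (-3*2)**4 = (-6)**4 = 1296)
(s/(3 + b))*38 = (1296/(3 - 4))*38 = (1296/(-1))*38 = -1*1296*38 = -1296*38 = -49248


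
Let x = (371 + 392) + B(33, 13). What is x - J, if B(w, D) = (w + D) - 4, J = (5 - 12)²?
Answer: 756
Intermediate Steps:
J = 49 (J = (-7)² = 49)
B(w, D) = -4 + D + w (B(w, D) = (D + w) - 4 = -4 + D + w)
x = 805 (x = (371 + 392) + (-4 + 13 + 33) = 763 + 42 = 805)
x - J = 805 - 1*49 = 805 - 49 = 756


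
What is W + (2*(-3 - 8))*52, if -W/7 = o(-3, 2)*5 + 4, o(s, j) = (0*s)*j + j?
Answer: -1242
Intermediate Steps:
o(s, j) = j (o(s, j) = 0*j + j = 0 + j = j)
W = -98 (W = -7*(2*5 + 4) = -7*(10 + 4) = -7*14 = -98)
W + (2*(-3 - 8))*52 = -98 + (2*(-3 - 8))*52 = -98 + (2*(-11))*52 = -98 - 22*52 = -98 - 1144 = -1242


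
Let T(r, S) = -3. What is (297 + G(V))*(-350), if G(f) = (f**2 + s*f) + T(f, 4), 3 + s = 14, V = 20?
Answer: -319900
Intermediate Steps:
s = 11 (s = -3 + 14 = 11)
G(f) = -3 + f**2 + 11*f (G(f) = (f**2 + 11*f) - 3 = -3 + f**2 + 11*f)
(297 + G(V))*(-350) = (297 + (-3 + 20**2 + 11*20))*(-350) = (297 + (-3 + 400 + 220))*(-350) = (297 + 617)*(-350) = 914*(-350) = -319900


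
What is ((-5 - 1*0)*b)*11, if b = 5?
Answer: -275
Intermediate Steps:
((-5 - 1*0)*b)*11 = ((-5 - 1*0)*5)*11 = ((-5 + 0)*5)*11 = -5*5*11 = -25*11 = -275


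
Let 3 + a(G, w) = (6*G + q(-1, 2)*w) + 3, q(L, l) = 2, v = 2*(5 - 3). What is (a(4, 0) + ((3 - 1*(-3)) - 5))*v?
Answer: 100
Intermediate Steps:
v = 4 (v = 2*2 = 4)
a(G, w) = 2*w + 6*G (a(G, w) = -3 + ((6*G + 2*w) + 3) = -3 + ((2*w + 6*G) + 3) = -3 + (3 + 2*w + 6*G) = 2*w + 6*G)
(a(4, 0) + ((3 - 1*(-3)) - 5))*v = ((2*0 + 6*4) + ((3 - 1*(-3)) - 5))*4 = ((0 + 24) + ((3 + 3) - 5))*4 = (24 + (6 - 5))*4 = (24 + 1)*4 = 25*4 = 100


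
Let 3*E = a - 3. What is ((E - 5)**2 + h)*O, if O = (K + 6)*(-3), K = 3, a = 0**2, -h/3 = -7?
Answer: -1539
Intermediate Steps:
h = 21 (h = -3*(-7) = 21)
a = 0
E = -1 (E = (0 - 3)/3 = (1/3)*(-3) = -1)
O = -27 (O = (3 + 6)*(-3) = 9*(-3) = -27)
((E - 5)**2 + h)*O = ((-1 - 5)**2 + 21)*(-27) = ((-6)**2 + 21)*(-27) = (36 + 21)*(-27) = 57*(-27) = -1539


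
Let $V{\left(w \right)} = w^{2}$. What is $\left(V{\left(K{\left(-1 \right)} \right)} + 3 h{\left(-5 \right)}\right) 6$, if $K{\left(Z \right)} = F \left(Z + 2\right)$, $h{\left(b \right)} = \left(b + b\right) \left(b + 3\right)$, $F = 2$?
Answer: $384$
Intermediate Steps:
$h{\left(b \right)} = 2 b \left(3 + b\right)$
$K{\left(Z \right)} = 4 + 2 Z$ ($K{\left(Z \right)} = 2 \left(Z + 2\right) = 2 \left(2 + Z\right) = 4 + 2 Z$)
$\left(V{\left(K{\left(-1 \right)} \right)} + 3 h{\left(-5 \right)}\right) 6 = \left(\left(4 + 2 \left(-1\right)\right)^{2} + 3 \cdot 2 \left(-5\right) \left(3 - 5\right)\right) 6 = \left(\left(4 - 2\right)^{2} + 3 \cdot 2 \left(-5\right) \left(-2\right)\right) 6 = \left(2^{2} + 3 \cdot 20\right) 6 = \left(4 + 60\right) 6 = 64 \cdot 6 = 384$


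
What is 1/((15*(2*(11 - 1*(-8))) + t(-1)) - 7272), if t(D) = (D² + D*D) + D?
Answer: -1/6701 ≈ -0.00014923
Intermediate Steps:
t(D) = D + 2*D² (t(D) = (D² + D²) + D = 2*D² + D = D + 2*D²)
1/((15*(2*(11 - 1*(-8))) + t(-1)) - 7272) = 1/((15*(2*(11 - 1*(-8))) - (1 + 2*(-1))) - 7272) = 1/((15*(2*(11 + 8)) - (1 - 2)) - 7272) = 1/((15*(2*19) - 1*(-1)) - 7272) = 1/((15*38 + 1) - 7272) = 1/((570 + 1) - 7272) = 1/(571 - 7272) = 1/(-6701) = -1/6701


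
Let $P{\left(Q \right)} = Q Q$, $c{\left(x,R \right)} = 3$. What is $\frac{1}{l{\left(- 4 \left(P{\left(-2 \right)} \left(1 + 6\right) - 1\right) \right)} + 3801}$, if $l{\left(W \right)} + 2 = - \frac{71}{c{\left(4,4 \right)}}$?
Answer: $\frac{3}{11326} \approx 0.00026488$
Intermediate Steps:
$P{\left(Q \right)} = Q^{2}$
$l{\left(W \right)} = - \frac{77}{3}$ ($l{\left(W \right)} = -2 - \frac{71}{3} = - \frac{77}{3}$)
$\frac{1}{l{\left(- 4 \left(P{\left(-2 \right)} \left(1 + 6\right) - 1\right) \right)} + 3801} = \frac{1}{- \frac{77}{3} + 3801} = \frac{1}{\frac{11326}{3}} = \frac{3}{11326}$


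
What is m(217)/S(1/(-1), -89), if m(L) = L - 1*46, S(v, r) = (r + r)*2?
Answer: -171/356 ≈ -0.48034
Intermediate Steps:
S(v, r) = 4*r (S(v, r) = (2*r)*2 = 4*r)
m(L) = -46 + L (m(L) = L - 46 = -46 + L)
m(217)/S(1/(-1), -89) = (-46 + 217)/((4*(-89))) = 171/(-356) = 171*(-1/356) = -171/356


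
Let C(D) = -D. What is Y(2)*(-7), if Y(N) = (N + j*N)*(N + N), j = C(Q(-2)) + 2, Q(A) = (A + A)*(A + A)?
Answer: 728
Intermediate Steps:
Q(A) = 4*A² (Q(A) = (2*A)*(2*A) = 4*A²)
j = -14 (j = -4*(-2)² + 2 = -4*4 + 2 = -1*16 + 2 = -16 + 2 = -14)
Y(N) = -26*N² (Y(N) = (N - 14*N)*(N + N) = (-13*N)*(2*N) = -26*N²)
Y(2)*(-7) = -26*2²*(-7) = -26*4*(-7) = -104*(-7) = 728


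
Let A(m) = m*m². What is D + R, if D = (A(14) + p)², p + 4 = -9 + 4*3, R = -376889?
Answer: 7147160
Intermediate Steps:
p = -1 (p = -4 + (-9 + 4*3) = -4 + (-9 + 12) = -4 + 3 = -1)
A(m) = m³
D = 7524049 (D = (14³ - 1)² = (2744 - 1)² = 2743² = 7524049)
D + R = 7524049 - 376889 = 7147160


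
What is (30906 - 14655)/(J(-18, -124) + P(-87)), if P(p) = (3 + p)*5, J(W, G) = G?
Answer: -16251/544 ≈ -29.873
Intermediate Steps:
P(p) = 15 + 5*p
(30906 - 14655)/(J(-18, -124) + P(-87)) = (30906 - 14655)/(-124 + (15 + 5*(-87))) = 16251/(-124 + (15 - 435)) = 16251/(-124 - 420) = 16251/(-544) = 16251*(-1/544) = -16251/544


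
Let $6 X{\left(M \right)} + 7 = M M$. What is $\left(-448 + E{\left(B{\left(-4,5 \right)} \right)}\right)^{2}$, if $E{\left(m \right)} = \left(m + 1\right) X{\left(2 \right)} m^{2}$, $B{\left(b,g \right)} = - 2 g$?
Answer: $4$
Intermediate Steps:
$X{\left(M \right)} = - \frac{7}{6} + \frac{M^{2}}{6}$ ($X{\left(M \right)} = - \frac{7}{6} + \frac{M M}{6} = - \frac{7}{6} + \frac{M^{2}}{6}$)
$E{\left(m \right)} = - \frac{m^{2} \left(1 + m\right)}{2}$ ($E{\left(m \right)} = \left(m + 1\right) \left(- \frac{7}{6} + \frac{2^{2}}{6}\right) m^{2} = \left(1 + m\right) \left(- \frac{7}{6} + \frac{1}{6} \cdot 4\right) m^{2} = \left(1 + m\right) \left(- \frac{7}{6} + \frac{2}{3}\right) m^{2} = \left(1 + m\right) \left(- \frac{m^{2}}{2}\right) = - \frac{m^{2} \left(1 + m\right)}{2}$)
$\left(-448 + E{\left(B{\left(-4,5 \right)} \right)}\right)^{2} = \left(-448 + \frac{\left(\left(-2\right) 5\right)^{2} \left(-1 - \left(-2\right) 5\right)}{2}\right)^{2} = \left(-448 + \frac{\left(-10\right)^{2} \left(-1 - -10\right)}{2}\right)^{2} = \left(-448 + \frac{1}{2} \cdot 100 \left(-1 + 10\right)\right)^{2} = \left(-448 + \frac{1}{2} \cdot 100 \cdot 9\right)^{2} = \left(-448 + 450\right)^{2} = 2^{2} = 4$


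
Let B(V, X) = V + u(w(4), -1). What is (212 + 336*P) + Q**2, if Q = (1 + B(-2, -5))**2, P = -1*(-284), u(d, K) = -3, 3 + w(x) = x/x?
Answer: 95892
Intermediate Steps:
w(x) = -2 (w(x) = -3 + x/x = -3 + 1 = -2)
P = 284
B(V, X) = -3 + V (B(V, X) = V - 3 = -3 + V)
Q = 16 (Q = (1 + (-3 - 2))**2 = (1 - 5)**2 = (-4)**2 = 16)
(212 + 336*P) + Q**2 = (212 + 336*284) + 16**2 = (212 + 95424) + 256 = 95636 + 256 = 95892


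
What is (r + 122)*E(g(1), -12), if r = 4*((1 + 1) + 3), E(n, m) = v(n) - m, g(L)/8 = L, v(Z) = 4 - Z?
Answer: 1136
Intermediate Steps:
g(L) = 8*L
E(n, m) = 4 - m - n (E(n, m) = (4 - n) - m = 4 - m - n)
r = 20 (r = 4*(2 + 3) = 4*5 = 20)
(r + 122)*E(g(1), -12) = (20 + 122)*(4 - 1*(-12) - 8) = 142*(4 + 12 - 1*8) = 142*(4 + 12 - 8) = 142*8 = 1136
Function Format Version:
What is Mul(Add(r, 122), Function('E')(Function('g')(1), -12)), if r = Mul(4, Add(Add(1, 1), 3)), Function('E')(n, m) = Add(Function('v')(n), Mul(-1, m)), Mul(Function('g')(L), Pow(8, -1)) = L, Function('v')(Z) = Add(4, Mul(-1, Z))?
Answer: 1136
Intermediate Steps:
Function('g')(L) = Mul(8, L)
Function('E')(n, m) = Add(4, Mul(-1, m), Mul(-1, n)) (Function('E')(n, m) = Add(Add(4, Mul(-1, n)), Mul(-1, m)) = Add(4, Mul(-1, m), Mul(-1, n)))
r = 20 (r = Mul(4, Add(2, 3)) = Mul(4, 5) = 20)
Mul(Add(r, 122), Function('E')(Function('g')(1), -12)) = Mul(Add(20, 122), Add(4, Mul(-1, -12), Mul(-1, Mul(8, 1)))) = Mul(142, Add(4, 12, Mul(-1, 8))) = Mul(142, Add(4, 12, -8)) = Mul(142, 8) = 1136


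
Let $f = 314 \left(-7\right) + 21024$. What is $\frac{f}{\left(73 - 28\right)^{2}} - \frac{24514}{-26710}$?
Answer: $\frac{55248331}{5408775} \approx 10.215$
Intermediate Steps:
$f = 18826$ ($f = -2198 + 21024 = 18826$)
$\frac{f}{\left(73 - 28\right)^{2}} - \frac{24514}{-26710} = \frac{18826}{\left(73 - 28\right)^{2}} - \frac{24514}{-26710} = \frac{18826}{45^{2}} - - \frac{12257}{13355} = \frac{18826}{2025} + \frac{12257}{13355} = \frac{55248331}{5408775}$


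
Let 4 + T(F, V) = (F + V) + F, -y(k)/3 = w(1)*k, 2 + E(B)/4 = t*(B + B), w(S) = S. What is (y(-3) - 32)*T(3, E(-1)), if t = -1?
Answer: -46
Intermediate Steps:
E(B) = -8 - 8*B (E(B) = -8 + 4*(-(B + B)) = -8 + 4*(-2*B) = -8 - 8*B)
y(k) = -3*k
T(F, V) = -4 + V + 2*F (T(F, V) = -4 + ((F + V) + F) = -4 + (V + 2*F) = -4 + V + 2*F)
(y(-3) - 32)*T(3, E(-1)) = (-3*(-3) - 32)*(-4 + (-8 - 8*(-1)) + 2*3) = (9 - 32)*(-4 + (-8 + 8) + 6) = -23*(-4 + 0 + 6) = -23*2 = -46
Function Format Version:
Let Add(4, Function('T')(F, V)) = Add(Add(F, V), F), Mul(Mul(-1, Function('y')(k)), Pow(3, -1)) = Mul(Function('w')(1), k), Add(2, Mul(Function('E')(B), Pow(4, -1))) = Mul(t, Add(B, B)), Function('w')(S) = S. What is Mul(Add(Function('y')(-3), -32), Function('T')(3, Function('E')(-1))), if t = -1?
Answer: -46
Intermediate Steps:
Function('E')(B) = Add(-8, Mul(-8, B)) (Function('E')(B) = Add(-8, Mul(4, Mul(-1, Add(B, B)))) = Add(-8, Mul(4, Mul(-1, Mul(2, B)))) = Add(-8, Mul(4, Mul(-2, B))) = Add(-8, Mul(-8, B)))
Function('y')(k) = Mul(-3, k) (Function('y')(k) = Mul(-3, Mul(1, k)) = Mul(-3, k))
Function('T')(F, V) = Add(-4, V, Mul(2, F)) (Function('T')(F, V) = Add(-4, Add(Add(F, V), F)) = Add(-4, Add(V, Mul(2, F))) = Add(-4, V, Mul(2, F)))
Mul(Add(Function('y')(-3), -32), Function('T')(3, Function('E')(-1))) = Mul(Add(Mul(-3, -3), -32), Add(-4, Add(-8, Mul(-8, -1)), Mul(2, 3))) = Mul(Add(9, -32), Add(-4, Add(-8, 8), 6)) = Mul(-23, Add(-4, 0, 6)) = Mul(-23, 2) = -46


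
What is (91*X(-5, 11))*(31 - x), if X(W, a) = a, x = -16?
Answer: 47047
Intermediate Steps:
(91*X(-5, 11))*(31 - x) = (91*11)*(31 - 1*(-16)) = 1001*(31 + 16) = 1001*47 = 47047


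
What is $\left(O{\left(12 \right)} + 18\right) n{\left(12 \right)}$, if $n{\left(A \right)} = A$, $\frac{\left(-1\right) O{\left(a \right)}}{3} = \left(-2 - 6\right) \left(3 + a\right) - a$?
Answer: $4968$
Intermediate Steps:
$O{\left(a \right)} = 72 + 27 a$ ($O{\left(a \right)} = - 3 \left(\left(-2 - 6\right) \left(3 + a\right) - a\right) = - 3 \left(- 8 \left(3 + a\right) - a\right) = - 3 \left(\left(-24 - 8 a\right) - a\right) = - 3 \left(-24 - 9 a\right) = 72 + 27 a$)
$\left(O{\left(12 \right)} + 18\right) n{\left(12 \right)} = \left(\left(72 + 27 \cdot 12\right) + 18\right) 12 = \left(\left(72 + 324\right) + 18\right) 12 = \left(396 + 18\right) 12 = 414 \cdot 12 = 4968$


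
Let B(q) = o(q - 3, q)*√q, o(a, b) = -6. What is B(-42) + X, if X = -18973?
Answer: -18973 - 6*I*√42 ≈ -18973.0 - 38.884*I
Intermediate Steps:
B(q) = -6*√q
B(-42) + X = -6*I*√42 - 18973 = -18973 - 6*I*√42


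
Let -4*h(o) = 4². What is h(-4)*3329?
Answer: -13316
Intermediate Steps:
h(o) = -4 (h(o) = -¼*4² = -¼*16 = -4)
h(-4)*3329 = -4*3329 = -13316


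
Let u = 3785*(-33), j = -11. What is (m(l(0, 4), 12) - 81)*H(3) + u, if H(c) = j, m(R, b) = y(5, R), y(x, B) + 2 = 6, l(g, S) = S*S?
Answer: -124058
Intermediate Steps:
l(g, S) = S**2
u = -124905
y(x, B) = 4 (y(x, B) = -2 + 6 = 4)
m(R, b) = 4
H(c) = -11
(m(l(0, 4), 12) - 81)*H(3) + u = (4 - 81)*(-11) - 124905 = -77*(-11) - 124905 = 847 - 124905 = -124058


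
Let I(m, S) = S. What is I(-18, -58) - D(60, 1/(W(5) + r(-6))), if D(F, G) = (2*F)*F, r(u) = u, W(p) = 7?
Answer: -7258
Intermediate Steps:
D(F, G) = 2*F²
I(-18, -58) - D(60, 1/(W(5) + r(-6))) = -58 - 2*60² = -58 - 2*3600 = -58 - 1*7200 = -58 - 7200 = -7258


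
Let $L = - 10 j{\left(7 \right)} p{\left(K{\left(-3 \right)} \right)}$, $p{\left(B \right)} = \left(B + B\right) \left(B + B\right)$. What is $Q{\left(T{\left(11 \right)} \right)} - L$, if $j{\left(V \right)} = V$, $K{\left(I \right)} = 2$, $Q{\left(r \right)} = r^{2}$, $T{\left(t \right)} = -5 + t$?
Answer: $1156$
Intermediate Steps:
$p{\left(B \right)} = 4 B^{2}$ ($p{\left(B \right)} = 2 B 2 B = 4 B^{2}$)
$L = -1120$ ($L = \left(-10\right) 7 \cdot 4 \cdot 2^{2} = - 70 \cdot 4 \cdot 4 = \left(-70\right) 16 = -1120$)
$Q{\left(T{\left(11 \right)} \right)} - L = \left(-5 + 11\right)^{2} - -1120 = 6^{2} + 1120 = 36 + 1120 = 1156$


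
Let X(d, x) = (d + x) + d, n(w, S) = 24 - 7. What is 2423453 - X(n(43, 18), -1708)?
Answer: 2425127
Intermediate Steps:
n(w, S) = 17
X(d, x) = x + 2*d
2423453 - X(n(43, 18), -1708) = 2423453 - (-1708 + 2*17) = 2423453 - (-1708 + 34) = 2423453 - 1*(-1674) = 2423453 + 1674 = 2425127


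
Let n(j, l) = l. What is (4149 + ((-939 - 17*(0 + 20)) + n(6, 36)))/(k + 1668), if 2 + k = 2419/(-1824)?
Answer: 5300544/3036365 ≈ 1.7457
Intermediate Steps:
k = -6067/1824 (k = -2 + 2419/(-1824) = -2 + 2419*(-1/1824) = -2 - 2419/1824 = -6067/1824 ≈ -3.3262)
(4149 + ((-939 - 17*(0 + 20)) + n(6, 36)))/(k + 1668) = (4149 + ((-939 - 17*(0 + 20)) + 36))/(-6067/1824 + 1668) = (4149 + ((-939 - 17*20) + 36))/(3036365/1824) = (4149 + ((-939 - 340) + 36))*(1824/3036365) = (4149 + (-1279 + 36))*(1824/3036365) = (4149 - 1243)*(1824/3036365) = 2906*(1824/3036365) = 5300544/3036365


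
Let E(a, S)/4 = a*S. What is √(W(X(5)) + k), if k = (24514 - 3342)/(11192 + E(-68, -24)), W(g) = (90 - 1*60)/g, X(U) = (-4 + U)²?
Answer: √612194990/4430 ≈ 5.5852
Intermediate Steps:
E(a, S) = 4*S*a (E(a, S) = 4*(a*S) = 4*(S*a) = 4*S*a)
W(g) = 30/g (W(g) = (90 - 60)/g = 30/g)
k = 5293/4430 (k = (24514 - 3342)/(11192 + 4*(-24)*(-68)) = 21172/(11192 + 6528) = 21172/17720 = 21172*(1/17720) = 5293/4430 ≈ 1.1948)
√(W(X(5)) + k) = √(30/((-4 + 5)²) + 5293/4430) = √(30/(1²) + 5293/4430) = √(30/1 + 5293/4430) = √(30*1 + 5293/4430) = √(30 + 5293/4430) = √(138193/4430) = √612194990/4430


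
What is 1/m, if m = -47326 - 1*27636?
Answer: -1/74962 ≈ -1.3340e-5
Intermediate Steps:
m = -74962 (m = -47326 - 27636 = -74962)
1/m = 1/(-74962) = -1/74962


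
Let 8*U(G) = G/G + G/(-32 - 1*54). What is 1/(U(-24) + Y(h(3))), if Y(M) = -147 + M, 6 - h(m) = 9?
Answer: -344/51545 ≈ -0.0066738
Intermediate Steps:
h(m) = -3 (h(m) = 6 - 1*9 = 6 - 9 = -3)
U(G) = 1/8 - G/688 (U(G) = (G/G + G/(-32 - 1*54))/8 = (1 + G/(-32 - 54))/8 = (1 + G/(-86))/8 = (1 + G*(-1/86))/8 = (1 - G/86)/8 = 1/8 - G/688)
1/(U(-24) + Y(h(3))) = 1/((1/8 - 1/688*(-24)) + (-147 - 3)) = 1/((1/8 + 3/86) - 150) = 1/(55/344 - 150) = 1/(-51545/344) = -344/51545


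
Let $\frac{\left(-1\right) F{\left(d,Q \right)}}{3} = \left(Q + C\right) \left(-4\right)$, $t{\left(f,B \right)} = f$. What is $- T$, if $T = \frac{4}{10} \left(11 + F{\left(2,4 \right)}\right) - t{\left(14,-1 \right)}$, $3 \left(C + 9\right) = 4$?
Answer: $\frac{136}{5} \approx 27.2$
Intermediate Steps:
$C = - \frac{23}{3}$ ($C = -9 + \frac{1}{3} \cdot 4 = -9 + \frac{4}{3} = - \frac{23}{3} \approx -7.6667$)
$F{\left(d,Q \right)} = -92 + 12 Q$ ($F{\left(d,Q \right)} = - 3 \left(Q - \frac{23}{3}\right) \left(-4\right) = - 3 \left(- \frac{23}{3} + Q\right) \left(-4\right) = - 3 \left(\frac{92}{3} - 4 Q\right) = -92 + 12 Q$)
$T = - \frac{136}{5}$ ($T = \frac{4}{10} \left(11 + \left(-92 + 12 \cdot 4\right)\right) - 14 = 4 \cdot \frac{1}{10} \left(11 + \left(-92 + 48\right)\right) - 14 = \frac{2 \left(11 - 44\right)}{5} - 14 = \frac{2}{5} \left(-33\right) - 14 = - \frac{66}{5} - 14 = - \frac{136}{5} \approx -27.2$)
$- T = \left(-1\right) \left(- \frac{136}{5}\right) = \frac{136}{5}$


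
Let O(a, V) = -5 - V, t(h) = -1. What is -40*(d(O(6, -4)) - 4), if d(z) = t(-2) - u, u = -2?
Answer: 120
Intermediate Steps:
d(z) = 1 (d(z) = -1 - 1*(-2) = -1 + 2 = 1)
-40*(d(O(6, -4)) - 4) = -40*(1 - 4) = -40*(-3) = 120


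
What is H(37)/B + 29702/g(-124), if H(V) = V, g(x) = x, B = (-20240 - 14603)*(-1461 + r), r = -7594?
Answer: -4685540471321/19561208630 ≈ -239.53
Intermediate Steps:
B = 315503365 (B = (-20240 - 14603)*(-1461 - 7594) = -34843*(-9055) = 315503365)
H(37)/B + 29702/g(-124) = 37/315503365 + 29702/(-124) = 37*(1/315503365) + 29702*(-1/124) = 37/315503365 - 14851/62 = -4685540471321/19561208630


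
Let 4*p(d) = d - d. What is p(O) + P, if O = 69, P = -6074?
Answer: -6074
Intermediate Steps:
p(d) = 0 (p(d) = (d - d)/4 = (¼)*0 = 0)
p(O) + P = 0 - 6074 = -6074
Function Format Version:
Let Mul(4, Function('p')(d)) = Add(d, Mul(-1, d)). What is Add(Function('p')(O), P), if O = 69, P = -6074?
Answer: -6074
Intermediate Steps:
Function('p')(d) = 0 (Function('p')(d) = Mul(Rational(1, 4), Add(d, Mul(-1, d))) = Mul(Rational(1, 4), 0) = 0)
Add(Function('p')(O), P) = Add(0, -6074) = -6074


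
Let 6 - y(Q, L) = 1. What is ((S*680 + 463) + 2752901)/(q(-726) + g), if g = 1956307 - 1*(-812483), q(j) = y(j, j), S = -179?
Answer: 2631644/2768795 ≈ 0.95047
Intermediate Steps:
y(Q, L) = 5 (y(Q, L) = 6 - 1*1 = 6 - 1 = 5)
q(j) = 5
g = 2768790 (g = 1956307 + 812483 = 2768790)
((S*680 + 463) + 2752901)/(q(-726) + g) = ((-179*680 + 463) + 2752901)/(5 + 2768790) = ((-121720 + 463) + 2752901)/2768795 = (-121257 + 2752901)*(1/2768795) = 2631644*(1/2768795) = 2631644/2768795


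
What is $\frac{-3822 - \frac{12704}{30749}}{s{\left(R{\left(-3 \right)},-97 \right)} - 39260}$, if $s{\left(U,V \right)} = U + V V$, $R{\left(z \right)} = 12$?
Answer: $\frac{117535382}{917519411} \approx 0.1281$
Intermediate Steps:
$s{\left(U,V \right)} = U + V^{2}$
$\frac{-3822 - \frac{12704}{30749}}{s{\left(R{\left(-3 \right)},-97 \right)} - 39260} = \frac{-3822 - \frac{12704}{30749}}{\left(12 + \left(-97\right)^{2}\right) - 39260} = \frac{-3822 - \frac{12704}{30749}}{\left(12 + 9409\right) - 39260} = \frac{-3822 - \frac{12704}{30749}}{9421 - 39260} = - \frac{117535382}{30749 \left(-29839\right)} = \left(- \frac{117535382}{30749}\right) \left(- \frac{1}{29839}\right) = \frac{117535382}{917519411}$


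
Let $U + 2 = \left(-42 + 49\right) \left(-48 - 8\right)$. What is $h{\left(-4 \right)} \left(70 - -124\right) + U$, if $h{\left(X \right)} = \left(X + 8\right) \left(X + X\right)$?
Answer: $-6602$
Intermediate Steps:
$h{\left(X \right)} = 2 X \left(8 + X\right)$ ($h{\left(X \right)} = \left(8 + X\right) 2 X = 2 X \left(8 + X\right)$)
$U = -394$ ($U = -2 + \left(-42 + 49\right) \left(-48 - 8\right) = -2 + 7 \left(-56\right) = -2 - 392 = -394$)
$h{\left(-4 \right)} \left(70 - -124\right) + U = 2 \left(-4\right) \left(8 - 4\right) \left(70 - -124\right) - 394 = 2 \left(-4\right) 4 \left(70 + 124\right) - 394 = \left(-32\right) 194 - 394 = -6208 - 394 = -6602$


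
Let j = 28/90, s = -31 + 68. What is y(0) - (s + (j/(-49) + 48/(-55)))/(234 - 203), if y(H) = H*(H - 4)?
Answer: -125159/107415 ≈ -1.1652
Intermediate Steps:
s = 37
y(H) = H*(-4 + H)
j = 14/45 (j = 28*(1/90) = 14/45 ≈ 0.31111)
y(0) - (s + (j/(-49) + 48/(-55)))/(234 - 203) = 0*(-4 + 0) - (37 + ((14/45)/(-49) + 48/(-55)))/(234 - 203) = 0*(-4) - (37 + ((14/45)*(-1/49) + 48*(-1/55)))/31 = 0 - (37 + (-2/315 - 48/55))/31 = 0 - (37 - 3046/3465)/31 = 0 - 125159/(3465*31) = 0 - 1*125159/107415 = 0 - 125159/107415 = -125159/107415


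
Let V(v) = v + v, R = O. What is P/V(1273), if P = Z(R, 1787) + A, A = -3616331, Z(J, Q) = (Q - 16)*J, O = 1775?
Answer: -236403/1273 ≈ -185.71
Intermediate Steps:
R = 1775
Z(J, Q) = J*(-16 + Q) (Z(J, Q) = (-16 + Q)*J = J*(-16 + Q))
V(v) = 2*v
P = -472806 (P = 1775*(-16 + 1787) - 3616331 = 1775*1771 - 3616331 = 3143525 - 3616331 = -472806)
P/V(1273) = -472806/(2*1273) = -472806/2546 = -472806*1/2546 = -236403/1273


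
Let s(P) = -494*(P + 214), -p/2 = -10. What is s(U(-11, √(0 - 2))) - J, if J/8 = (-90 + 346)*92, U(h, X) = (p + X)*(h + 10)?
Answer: -284252 + 494*I*√2 ≈ -2.8425e+5 + 698.62*I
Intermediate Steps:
p = 20 (p = -2*(-10) = 20)
U(h, X) = (10 + h)*(20 + X) (U(h, X) = (20 + X)*(h + 10) = (20 + X)*(10 + h) = (10 + h)*(20 + X))
s(P) = -105716 - 494*P (s(P) = -494*(214 + P) = -105716 - 494*P)
J = 188416 (J = 8*((-90 + 346)*92) = 8*(256*92) = 8*23552 = 188416)
s(U(-11, √(0 - 2))) - J = (-105716 - 494*(200 + 10*√(0 - 2) + 20*(-11) + √(0 - 2)*(-11))) - 1*188416 = (-105716 - 494*(200 + 10*√(-2) - 220 + √(-2)*(-11))) - 188416 = (-105716 - 494*(200 + 10*(I*√2) - 220 + (I*√2)*(-11))) - 188416 = (-105716 - 494*(200 + 10*I*√2 - 220 - 11*I*√2)) - 188416 = (-105716 - 494*(-20 - I*√2)) - 188416 = (-105716 + (9880 + 494*I*√2)) - 188416 = (-95836 + 494*I*√2) - 188416 = -284252 + 494*I*√2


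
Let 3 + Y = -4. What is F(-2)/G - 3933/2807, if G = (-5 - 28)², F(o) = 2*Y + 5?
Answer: -478700/339647 ≈ -1.4094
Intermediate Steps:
Y = -7 (Y = -3 - 4 = -7)
F(o) = -9 (F(o) = 2*(-7) + 5 = -14 + 5 = -9)
G = 1089 (G = (-33)² = 1089)
F(-2)/G - 3933/2807 = -9/1089 - 3933/2807 = -9*1/1089 - 3933*1/2807 = -1/121 - 3933/2807 = -478700/339647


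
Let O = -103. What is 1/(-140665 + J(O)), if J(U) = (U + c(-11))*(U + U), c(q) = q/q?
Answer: -1/119653 ≈ -8.3575e-6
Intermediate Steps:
c(q) = 1
J(U) = 2*U*(1 + U) (J(U) = (U + 1)*(U + U) = (1 + U)*(2*U) = 2*U*(1 + U))
1/(-140665 + J(O)) = 1/(-140665 + 2*(-103)*(1 - 103)) = 1/(-140665 + 2*(-103)*(-102)) = 1/(-140665 + 21012) = 1/(-119653) = -1/119653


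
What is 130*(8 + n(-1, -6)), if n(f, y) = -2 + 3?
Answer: 1170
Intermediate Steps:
n(f, y) = 1
130*(8 + n(-1, -6)) = 130*(8 + 1) = 130*9 = 1170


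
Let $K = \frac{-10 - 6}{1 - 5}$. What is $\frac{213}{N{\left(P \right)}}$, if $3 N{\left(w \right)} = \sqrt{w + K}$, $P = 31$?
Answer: $\frac{639 \sqrt{35}}{35} \approx 108.01$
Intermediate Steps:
$K = 4$ ($K = - \frac{16}{-4} = \left(-16\right) \left(- \frac{1}{4}\right) = 4$)
$N{\left(w \right)} = \frac{\sqrt{4 + w}}{3}$ ($N{\left(w \right)} = \frac{\sqrt{w + 4}}{3} = \frac{\sqrt{4 + w}}{3}$)
$\frac{213}{N{\left(P \right)}} = \frac{213}{\frac{1}{3} \sqrt{4 + 31}} = \frac{213}{\frac{1}{3} \sqrt{35}} = 213 \frac{3 \sqrt{35}}{35} = \frac{639 \sqrt{35}}{35}$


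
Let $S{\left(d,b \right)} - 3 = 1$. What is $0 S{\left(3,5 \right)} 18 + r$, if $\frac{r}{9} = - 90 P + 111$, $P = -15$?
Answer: $13149$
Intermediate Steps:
$S{\left(d,b \right)} = 4$ ($S{\left(d,b \right)} = 3 + 1 = 4$)
$r = 13149$ ($r = 9 \left(\left(-90\right) \left(-15\right) + 111\right) = 9 \left(1350 + 111\right) = 9 \cdot 1461 = 13149$)
$0 S{\left(3,5 \right)} 18 + r = 0 \cdot 4 \cdot 18 + 13149 = 0 \cdot 18 + 13149 = 0 + 13149 = 13149$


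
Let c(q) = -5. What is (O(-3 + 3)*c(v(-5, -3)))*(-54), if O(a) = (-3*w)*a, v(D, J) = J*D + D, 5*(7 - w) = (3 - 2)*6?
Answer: 0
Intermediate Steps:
w = 29/5 (w = 7 - (3 - 2)*6/5 = 7 - 6/5 = 29/5 ≈ 5.8000)
v(D, J) = D + D*J (v(D, J) = D*J + D = D + D*J)
O(a) = -87*a/5 (O(a) = (-3*29/5)*a = -87*a/5)
(O(-3 + 3)*c(v(-5, -3)))*(-54) = (-87*(-3 + 3)/5*(-5))*(-54) = (-87/5*0*(-5))*(-54) = (0*(-5))*(-54) = 0*(-54) = 0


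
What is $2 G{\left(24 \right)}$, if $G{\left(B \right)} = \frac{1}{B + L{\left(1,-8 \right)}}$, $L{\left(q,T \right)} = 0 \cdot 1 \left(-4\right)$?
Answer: $\frac{1}{12} \approx 0.083333$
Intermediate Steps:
$L{\left(q,T \right)} = 0$ ($L{\left(q,T \right)} = 0 \left(-4\right) = 0$)
$G{\left(B \right)} = \frac{1}{B}$ ($G{\left(B \right)} = \frac{1}{B + 0} = \frac{1}{B}$)
$2 G{\left(24 \right)} = \frac{2}{24} = 2 \cdot \frac{1}{24} = \frac{1}{12}$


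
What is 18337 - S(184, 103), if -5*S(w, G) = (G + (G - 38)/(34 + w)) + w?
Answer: 20049961/1090 ≈ 18394.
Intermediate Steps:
S(w, G) = -G/5 - w/5 - (-38 + G)/(5*(34 + w)) (S(w, G) = -((G + (G - 38)/(34 + w)) + w)/5 = -((G + (-38 + G)/(34 + w)) + w)/5 = -(G + w + (-38 + G)/(34 + w))/5 = -G/5 - w/5 - (-38 + G)/(5*(34 + w)))
18337 - S(184, 103) = 18337 - (38 - 1*184² - 35*103 - 34*184 - 1*103*184)/(5*(34 + 184)) = 18337 - (38 - 1*33856 - 3605 - 6256 - 18952)/(5*218) = 18337 - (38 - 33856 - 3605 - 6256 - 18952)/(5*218) = 18337 - (-62631)/(5*218) = 18337 - 1*(-62631/1090) = 18337 + 62631/1090 = 20049961/1090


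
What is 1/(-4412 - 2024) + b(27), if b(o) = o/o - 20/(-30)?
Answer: 32177/19308 ≈ 1.6665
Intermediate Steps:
b(o) = 5/3 (b(o) = 1 - 20*(-1/30) = 1 + ⅔ = 5/3)
1/(-4412 - 2024) + b(27) = 1/(-4412 - 2024) + 5/3 = 1/(-6436) + 5/3 = -1/6436 + 5/3 = 32177/19308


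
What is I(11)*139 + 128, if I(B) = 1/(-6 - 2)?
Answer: 885/8 ≈ 110.63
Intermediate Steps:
I(B) = -⅛ (I(B) = 1/(-8) = -⅛)
I(11)*139 + 128 = -⅛*139 + 128 = -139/8 + 128 = 885/8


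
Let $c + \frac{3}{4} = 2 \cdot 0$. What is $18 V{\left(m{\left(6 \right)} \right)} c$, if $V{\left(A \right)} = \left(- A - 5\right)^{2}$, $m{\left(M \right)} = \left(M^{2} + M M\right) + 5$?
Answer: $-90774$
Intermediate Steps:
$m{\left(M \right)} = 5 + 2 M^{2}$ ($m{\left(M \right)} = \left(M^{2} + M^{2}\right) + 5 = 2 M^{2} + 5 = 5 + 2 M^{2}$)
$c = - \frac{3}{4}$ ($c = - \frac{3}{4} + 2 \cdot 0 = - \frac{3}{4} + 0 = - \frac{3}{4} \approx -0.75$)
$V{\left(A \right)} = \left(-5 - A\right)^{2}$
$18 V{\left(m{\left(6 \right)} \right)} c = 18 \left(5 + \left(5 + 2 \cdot 6^{2}\right)\right)^{2} \left(- \frac{3}{4}\right) = 18 \left(5 + \left(5 + 2 \cdot 36\right)\right)^{2} \left(- \frac{3}{4}\right) = 18 \left(5 + \left(5 + 72\right)\right)^{2} \left(- \frac{3}{4}\right) = 18 \left(5 + 77\right)^{2} \left(- \frac{3}{4}\right) = 18 \cdot 82^{2} \left(- \frac{3}{4}\right) = 18 \cdot 6724 \left(- \frac{3}{4}\right) = 121032 \left(- \frac{3}{4}\right) = -90774$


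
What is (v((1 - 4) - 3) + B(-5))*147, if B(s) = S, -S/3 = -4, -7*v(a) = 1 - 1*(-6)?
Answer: 1617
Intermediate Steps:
v(a) = -1 (v(a) = -(1 - 1*(-6))/7 = -(1 + 6)/7 = -1/7*7 = -1)
S = 12 (S = -3*(-4) = 12)
B(s) = 12
(v((1 - 4) - 3) + B(-5))*147 = (-1 + 12)*147 = 11*147 = 1617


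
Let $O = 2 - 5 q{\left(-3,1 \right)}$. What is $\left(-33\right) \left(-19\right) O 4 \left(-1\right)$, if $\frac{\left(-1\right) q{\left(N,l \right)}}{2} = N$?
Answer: $70224$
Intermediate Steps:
$q{\left(N,l \right)} = - 2 N$
$O = -28$ ($O = 2 - 5 \left(\left(-2\right) \left(-3\right)\right) = 2 - 30 = -28$)
$\left(-33\right) \left(-19\right) O 4 \left(-1\right) = \left(-33\right) \left(-19\right) \left(- 28 \cdot 4 \left(-1\right)\right) = 627 \left(\left(-28\right) \left(-4\right)\right) = 627 \cdot 112 = 70224$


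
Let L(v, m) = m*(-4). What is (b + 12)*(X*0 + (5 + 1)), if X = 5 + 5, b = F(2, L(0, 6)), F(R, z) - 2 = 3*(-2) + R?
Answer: 60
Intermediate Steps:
L(v, m) = -4*m
F(R, z) = -4 + R (F(R, z) = 2 + (3*(-2) + R) = 2 + (-6 + R) = -4 + R)
b = -2 (b = -4 + 2 = -2)
X = 10
(b + 12)*(X*0 + (5 + 1)) = (-2 + 12)*(10*0 + (5 + 1)) = 10*(0 + 6) = 10*6 = 60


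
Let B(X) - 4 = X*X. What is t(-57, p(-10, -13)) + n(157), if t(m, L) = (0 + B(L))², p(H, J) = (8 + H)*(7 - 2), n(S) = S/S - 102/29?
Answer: 313591/29 ≈ 10813.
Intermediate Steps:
n(S) = -73/29 (n(S) = 1 - 102*1/29 = 1 - 102/29 = -73/29)
p(H, J) = 40 + 5*H (p(H, J) = (8 + H)*5 = 40 + 5*H)
B(X) = 4 + X² (B(X) = 4 + X*X = 4 + X²)
t(m, L) = (4 + L²)² (t(m, L) = (0 + (4 + L²))² = (4 + L²)²)
t(-57, p(-10, -13)) + n(157) = (4 + (40 + 5*(-10))²)² - 73/29 = (4 + (40 - 50)²)² - 73/29 = (4 + (-10)²)² - 73/29 = (4 + 100)² - 73/29 = 104² - 73/29 = 10816 - 73/29 = 313591/29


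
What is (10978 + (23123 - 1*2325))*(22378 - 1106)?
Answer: 675939072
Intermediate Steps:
(10978 + (23123 - 1*2325))*(22378 - 1106) = (10978 + (23123 - 2325))*21272 = (10978 + 20798)*21272 = 31776*21272 = 675939072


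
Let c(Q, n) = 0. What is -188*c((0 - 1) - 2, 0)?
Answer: 0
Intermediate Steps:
-188*c((0 - 1) - 2, 0) = -188*0 = 0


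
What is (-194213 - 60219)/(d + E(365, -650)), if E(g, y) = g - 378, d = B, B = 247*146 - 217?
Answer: -31804/4479 ≈ -7.1007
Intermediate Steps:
B = 35845 (B = 36062 - 217 = 35845)
d = 35845
E(g, y) = -378 + g
(-194213 - 60219)/(d + E(365, -650)) = (-194213 - 60219)/(35845 + (-378 + 365)) = -254432/(35845 - 13) = -254432/35832 = -254432*1/35832 = -31804/4479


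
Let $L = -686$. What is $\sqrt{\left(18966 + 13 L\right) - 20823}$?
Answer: $5 i \sqrt{431} \approx 103.8 i$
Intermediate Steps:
$\sqrt{\left(18966 + 13 L\right) - 20823} = \sqrt{\left(18966 + 13 \left(-686\right)\right) - 20823} = \sqrt{\left(18966 - 8918\right) - 20823} = \sqrt{10048 - 20823} = \sqrt{-10775} = 5 i \sqrt{431}$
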